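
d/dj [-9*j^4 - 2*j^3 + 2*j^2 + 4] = 2*j*(-18*j^2 - 3*j + 2)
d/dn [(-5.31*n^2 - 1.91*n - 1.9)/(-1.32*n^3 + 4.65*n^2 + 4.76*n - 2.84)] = (-7.0092*n^4 - 5.0424*n^3 - 23.9181*n^2 + 47.8308*n + 14.4684)/(1.7424*n^6 - 12.276*n^5 + 9.0561*n^4 + 51.7656*n^3 - 3.7544*n^2 - 27.0368*n + 8.0656)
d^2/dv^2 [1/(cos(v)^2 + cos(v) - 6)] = (-4*sin(v)^4 + 27*sin(v)^2 - 9*cos(v)/4 - 3*cos(3*v)/4 - 9)/((cos(v) - 2)^3*(cos(v) + 3)^3)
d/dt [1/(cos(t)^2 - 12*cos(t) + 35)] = 2*(cos(t) - 6)*sin(t)/(cos(t)^2 - 12*cos(t) + 35)^2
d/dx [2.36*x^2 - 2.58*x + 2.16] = 4.72*x - 2.58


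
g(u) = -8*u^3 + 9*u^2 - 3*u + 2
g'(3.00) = -165.00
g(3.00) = -142.00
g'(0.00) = -3.00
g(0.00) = 2.00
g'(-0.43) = -15.18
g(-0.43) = 5.59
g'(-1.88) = -121.67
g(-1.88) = 92.61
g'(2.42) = -99.99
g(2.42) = -65.93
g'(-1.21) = -59.92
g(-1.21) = 32.98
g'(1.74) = -44.34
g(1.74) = -18.12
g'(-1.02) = -46.33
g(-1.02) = 22.91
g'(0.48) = 0.11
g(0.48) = 1.75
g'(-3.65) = -388.44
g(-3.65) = 521.87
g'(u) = -24*u^2 + 18*u - 3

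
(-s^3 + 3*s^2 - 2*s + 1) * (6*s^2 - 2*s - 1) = -6*s^5 + 20*s^4 - 17*s^3 + 7*s^2 - 1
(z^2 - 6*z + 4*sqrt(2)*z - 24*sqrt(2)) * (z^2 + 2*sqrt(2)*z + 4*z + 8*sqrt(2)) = z^4 - 2*z^3 + 6*sqrt(2)*z^3 - 12*sqrt(2)*z^2 - 8*z^2 - 144*sqrt(2)*z - 32*z - 384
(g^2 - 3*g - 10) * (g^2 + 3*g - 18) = g^4 - 37*g^2 + 24*g + 180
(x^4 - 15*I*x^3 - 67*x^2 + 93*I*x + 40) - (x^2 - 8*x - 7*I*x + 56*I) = x^4 - 15*I*x^3 - 68*x^2 + 8*x + 100*I*x + 40 - 56*I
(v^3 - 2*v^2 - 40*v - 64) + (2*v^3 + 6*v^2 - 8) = 3*v^3 + 4*v^2 - 40*v - 72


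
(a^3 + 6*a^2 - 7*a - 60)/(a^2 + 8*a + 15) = (a^2 + a - 12)/(a + 3)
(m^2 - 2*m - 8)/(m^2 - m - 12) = (m + 2)/(m + 3)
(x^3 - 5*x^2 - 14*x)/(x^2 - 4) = x*(x - 7)/(x - 2)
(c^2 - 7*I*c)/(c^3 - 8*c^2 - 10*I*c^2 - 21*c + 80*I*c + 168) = c/(c^2 - c*(8 + 3*I) + 24*I)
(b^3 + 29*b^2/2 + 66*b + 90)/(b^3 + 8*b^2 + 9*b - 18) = (b^2 + 17*b/2 + 15)/(b^2 + 2*b - 3)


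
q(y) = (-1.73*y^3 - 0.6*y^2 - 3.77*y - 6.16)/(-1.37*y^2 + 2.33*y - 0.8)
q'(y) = (2.74*y - 2.33)*(-1.73*y^3 - 0.6*y^2 - 3.77*y - 6.16)/(-1.37*y^2 + 2.33*y - 0.8)^2 + (-5.19*y^2 - 1.2*y - 3.77)/(-1.37*y^2 + 2.33*y - 0.8)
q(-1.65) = -0.74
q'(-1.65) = 1.30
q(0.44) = 201.90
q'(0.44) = 5803.24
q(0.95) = -66.45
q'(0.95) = -156.62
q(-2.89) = -2.19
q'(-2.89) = 1.12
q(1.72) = 27.47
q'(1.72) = -52.36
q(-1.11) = 0.07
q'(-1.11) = 1.81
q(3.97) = 10.56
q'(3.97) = 0.00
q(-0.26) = 3.46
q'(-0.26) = 9.57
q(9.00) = 14.87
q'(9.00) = 1.13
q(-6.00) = -5.75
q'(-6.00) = 1.18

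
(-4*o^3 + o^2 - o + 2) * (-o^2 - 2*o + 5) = 4*o^5 + 7*o^4 - 21*o^3 + 5*o^2 - 9*o + 10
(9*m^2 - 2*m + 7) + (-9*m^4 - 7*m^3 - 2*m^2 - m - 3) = -9*m^4 - 7*m^3 + 7*m^2 - 3*m + 4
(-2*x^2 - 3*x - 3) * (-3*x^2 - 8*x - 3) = 6*x^4 + 25*x^3 + 39*x^2 + 33*x + 9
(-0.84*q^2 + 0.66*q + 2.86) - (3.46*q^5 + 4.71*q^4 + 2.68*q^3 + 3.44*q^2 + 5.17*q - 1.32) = -3.46*q^5 - 4.71*q^4 - 2.68*q^3 - 4.28*q^2 - 4.51*q + 4.18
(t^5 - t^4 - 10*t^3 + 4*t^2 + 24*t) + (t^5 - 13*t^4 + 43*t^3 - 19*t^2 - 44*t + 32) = 2*t^5 - 14*t^4 + 33*t^3 - 15*t^2 - 20*t + 32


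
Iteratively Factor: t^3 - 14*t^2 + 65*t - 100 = (t - 5)*(t^2 - 9*t + 20) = (t - 5)^2*(t - 4)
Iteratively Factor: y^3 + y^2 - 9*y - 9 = (y + 3)*(y^2 - 2*y - 3) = (y - 3)*(y + 3)*(y + 1)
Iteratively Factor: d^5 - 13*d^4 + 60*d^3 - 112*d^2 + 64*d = (d - 4)*(d^4 - 9*d^3 + 24*d^2 - 16*d) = (d - 4)^2*(d^3 - 5*d^2 + 4*d) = (d - 4)^3*(d^2 - d) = (d - 4)^3*(d - 1)*(d)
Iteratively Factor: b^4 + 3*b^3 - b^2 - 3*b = (b + 1)*(b^3 + 2*b^2 - 3*b) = b*(b + 1)*(b^2 + 2*b - 3) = b*(b + 1)*(b + 3)*(b - 1)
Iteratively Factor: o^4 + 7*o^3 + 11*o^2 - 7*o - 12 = (o + 3)*(o^3 + 4*o^2 - o - 4) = (o - 1)*(o + 3)*(o^2 + 5*o + 4) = (o - 1)*(o + 3)*(o + 4)*(o + 1)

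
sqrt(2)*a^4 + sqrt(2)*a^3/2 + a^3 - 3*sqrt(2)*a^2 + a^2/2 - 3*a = a*(a - 3/2)*(a + 2)*(sqrt(2)*a + 1)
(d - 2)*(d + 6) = d^2 + 4*d - 12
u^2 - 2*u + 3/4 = (u - 3/2)*(u - 1/2)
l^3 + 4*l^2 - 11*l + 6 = (l - 1)^2*(l + 6)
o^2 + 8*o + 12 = (o + 2)*(o + 6)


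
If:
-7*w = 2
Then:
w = -2/7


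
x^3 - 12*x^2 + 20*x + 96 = (x - 8)*(x - 6)*(x + 2)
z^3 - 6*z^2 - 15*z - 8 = (z - 8)*(z + 1)^2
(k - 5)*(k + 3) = k^2 - 2*k - 15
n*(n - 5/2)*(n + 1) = n^3 - 3*n^2/2 - 5*n/2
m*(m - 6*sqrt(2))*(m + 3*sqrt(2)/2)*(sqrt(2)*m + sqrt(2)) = sqrt(2)*m^4 - 9*m^3 + sqrt(2)*m^3 - 18*sqrt(2)*m^2 - 9*m^2 - 18*sqrt(2)*m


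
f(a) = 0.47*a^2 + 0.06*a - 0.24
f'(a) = 0.94*a + 0.06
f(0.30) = -0.18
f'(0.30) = 0.34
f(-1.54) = 0.78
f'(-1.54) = -1.39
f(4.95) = 11.57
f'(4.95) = 4.71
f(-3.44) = 5.12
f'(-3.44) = -3.17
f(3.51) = 5.76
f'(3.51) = 3.36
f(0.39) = -0.15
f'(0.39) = 0.43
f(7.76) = 28.53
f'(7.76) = 7.35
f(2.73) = 3.43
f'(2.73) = 2.63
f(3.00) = 4.17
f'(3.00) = 2.88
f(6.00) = 17.04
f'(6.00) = 5.70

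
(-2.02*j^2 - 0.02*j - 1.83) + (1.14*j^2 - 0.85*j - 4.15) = -0.88*j^2 - 0.87*j - 5.98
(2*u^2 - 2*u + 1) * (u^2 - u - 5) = 2*u^4 - 4*u^3 - 7*u^2 + 9*u - 5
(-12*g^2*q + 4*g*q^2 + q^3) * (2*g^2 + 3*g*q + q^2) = -24*g^4*q - 28*g^3*q^2 + 2*g^2*q^3 + 7*g*q^4 + q^5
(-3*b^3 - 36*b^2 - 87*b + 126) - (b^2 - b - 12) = -3*b^3 - 37*b^2 - 86*b + 138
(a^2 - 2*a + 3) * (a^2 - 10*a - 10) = a^4 - 12*a^3 + 13*a^2 - 10*a - 30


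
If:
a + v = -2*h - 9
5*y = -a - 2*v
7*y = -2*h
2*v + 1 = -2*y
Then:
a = -35/22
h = -133/44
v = -15/11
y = 19/22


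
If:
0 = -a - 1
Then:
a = -1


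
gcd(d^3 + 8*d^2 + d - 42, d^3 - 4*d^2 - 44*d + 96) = d - 2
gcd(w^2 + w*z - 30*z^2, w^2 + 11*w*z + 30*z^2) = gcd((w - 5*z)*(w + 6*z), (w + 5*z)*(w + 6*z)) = w + 6*z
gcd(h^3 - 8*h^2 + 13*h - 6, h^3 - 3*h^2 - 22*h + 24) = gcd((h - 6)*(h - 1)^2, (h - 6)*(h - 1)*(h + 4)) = h^2 - 7*h + 6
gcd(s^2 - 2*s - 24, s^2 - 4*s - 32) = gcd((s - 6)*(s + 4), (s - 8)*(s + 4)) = s + 4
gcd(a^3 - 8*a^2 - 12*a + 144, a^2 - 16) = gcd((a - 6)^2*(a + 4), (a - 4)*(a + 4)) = a + 4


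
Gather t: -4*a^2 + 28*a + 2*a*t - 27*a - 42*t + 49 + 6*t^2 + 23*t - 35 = -4*a^2 + a + 6*t^2 + t*(2*a - 19) + 14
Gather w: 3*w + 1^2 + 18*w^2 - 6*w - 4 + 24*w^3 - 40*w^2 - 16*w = 24*w^3 - 22*w^2 - 19*w - 3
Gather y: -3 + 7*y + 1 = 7*y - 2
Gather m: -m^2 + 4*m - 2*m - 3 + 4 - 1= -m^2 + 2*m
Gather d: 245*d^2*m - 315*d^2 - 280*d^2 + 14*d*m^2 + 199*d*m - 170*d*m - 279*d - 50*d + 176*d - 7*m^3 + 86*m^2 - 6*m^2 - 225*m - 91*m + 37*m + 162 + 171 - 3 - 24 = d^2*(245*m - 595) + d*(14*m^2 + 29*m - 153) - 7*m^3 + 80*m^2 - 279*m + 306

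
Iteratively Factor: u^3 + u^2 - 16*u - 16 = (u + 4)*(u^2 - 3*u - 4) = (u + 1)*(u + 4)*(u - 4)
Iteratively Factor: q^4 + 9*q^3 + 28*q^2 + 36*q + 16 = (q + 2)*(q^3 + 7*q^2 + 14*q + 8) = (q + 2)^2*(q^2 + 5*q + 4) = (q + 1)*(q + 2)^2*(q + 4)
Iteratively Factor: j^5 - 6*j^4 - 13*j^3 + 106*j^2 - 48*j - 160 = (j - 2)*(j^4 - 4*j^3 - 21*j^2 + 64*j + 80) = (j - 4)*(j - 2)*(j^3 - 21*j - 20) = (j - 4)*(j - 2)*(j + 1)*(j^2 - j - 20) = (j - 4)*(j - 2)*(j + 1)*(j + 4)*(j - 5)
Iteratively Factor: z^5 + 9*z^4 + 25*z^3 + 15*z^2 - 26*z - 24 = (z + 2)*(z^4 + 7*z^3 + 11*z^2 - 7*z - 12) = (z + 2)*(z + 4)*(z^3 + 3*z^2 - z - 3) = (z + 2)*(z + 3)*(z + 4)*(z^2 - 1) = (z - 1)*(z + 2)*(z + 3)*(z + 4)*(z + 1)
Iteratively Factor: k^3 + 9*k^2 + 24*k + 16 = (k + 1)*(k^2 + 8*k + 16) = (k + 1)*(k + 4)*(k + 4)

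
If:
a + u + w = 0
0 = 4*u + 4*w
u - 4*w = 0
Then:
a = 0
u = 0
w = 0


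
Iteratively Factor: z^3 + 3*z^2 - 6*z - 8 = (z + 4)*(z^2 - z - 2) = (z + 1)*(z + 4)*(z - 2)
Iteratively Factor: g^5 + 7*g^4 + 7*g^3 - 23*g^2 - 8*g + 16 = (g + 4)*(g^4 + 3*g^3 - 5*g^2 - 3*g + 4) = (g + 4)^2*(g^3 - g^2 - g + 1) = (g - 1)*(g + 4)^2*(g^2 - 1) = (g - 1)^2*(g + 4)^2*(g + 1)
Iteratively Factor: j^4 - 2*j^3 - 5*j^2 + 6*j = (j - 3)*(j^3 + j^2 - 2*j) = (j - 3)*(j - 1)*(j^2 + 2*j) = j*(j - 3)*(j - 1)*(j + 2)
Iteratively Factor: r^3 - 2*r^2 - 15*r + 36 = (r - 3)*(r^2 + r - 12) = (r - 3)^2*(r + 4)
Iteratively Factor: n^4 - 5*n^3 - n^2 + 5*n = (n - 5)*(n^3 - n) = n*(n - 5)*(n^2 - 1) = n*(n - 5)*(n + 1)*(n - 1)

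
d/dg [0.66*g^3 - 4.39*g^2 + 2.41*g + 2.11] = 1.98*g^2 - 8.78*g + 2.41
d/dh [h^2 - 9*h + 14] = 2*h - 9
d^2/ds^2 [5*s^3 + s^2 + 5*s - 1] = 30*s + 2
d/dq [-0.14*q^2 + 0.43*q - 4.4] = 0.43 - 0.28*q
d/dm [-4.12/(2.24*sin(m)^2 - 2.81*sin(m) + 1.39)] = (18.4576*sin(m) - 11.5772)*cos(m)/(2.24*sin(m)^2 - 2.81*sin(m) + 1.39)^2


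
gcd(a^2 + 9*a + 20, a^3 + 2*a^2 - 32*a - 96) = a + 4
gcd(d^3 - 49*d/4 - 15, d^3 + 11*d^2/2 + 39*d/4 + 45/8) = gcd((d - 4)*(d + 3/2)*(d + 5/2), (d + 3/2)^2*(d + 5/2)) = d^2 + 4*d + 15/4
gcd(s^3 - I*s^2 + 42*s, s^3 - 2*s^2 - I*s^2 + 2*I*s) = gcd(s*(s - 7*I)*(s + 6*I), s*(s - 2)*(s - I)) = s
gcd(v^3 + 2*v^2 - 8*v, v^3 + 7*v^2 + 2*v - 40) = v^2 + 2*v - 8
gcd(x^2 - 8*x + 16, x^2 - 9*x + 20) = x - 4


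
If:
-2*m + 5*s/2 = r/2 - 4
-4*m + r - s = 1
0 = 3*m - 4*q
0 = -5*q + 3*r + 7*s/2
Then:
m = 67/170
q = 201/680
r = 549/340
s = -327/340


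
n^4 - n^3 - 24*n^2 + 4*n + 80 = (n - 5)*(n - 2)*(n + 2)*(n + 4)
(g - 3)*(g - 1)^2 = g^3 - 5*g^2 + 7*g - 3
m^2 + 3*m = m*(m + 3)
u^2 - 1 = (u - 1)*(u + 1)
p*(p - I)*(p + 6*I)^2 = p^4 + 11*I*p^3 - 24*p^2 + 36*I*p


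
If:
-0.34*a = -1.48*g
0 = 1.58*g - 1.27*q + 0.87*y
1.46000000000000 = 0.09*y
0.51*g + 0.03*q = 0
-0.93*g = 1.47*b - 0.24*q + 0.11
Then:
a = -2.65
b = 2.00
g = -0.61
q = 10.36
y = 16.22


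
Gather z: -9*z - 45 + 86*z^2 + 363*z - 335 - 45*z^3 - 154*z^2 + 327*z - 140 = -45*z^3 - 68*z^2 + 681*z - 520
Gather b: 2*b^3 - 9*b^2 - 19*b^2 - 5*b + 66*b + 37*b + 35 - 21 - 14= 2*b^3 - 28*b^2 + 98*b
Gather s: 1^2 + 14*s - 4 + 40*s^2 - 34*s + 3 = 40*s^2 - 20*s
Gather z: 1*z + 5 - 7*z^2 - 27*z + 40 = -7*z^2 - 26*z + 45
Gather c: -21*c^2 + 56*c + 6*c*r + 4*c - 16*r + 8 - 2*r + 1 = -21*c^2 + c*(6*r + 60) - 18*r + 9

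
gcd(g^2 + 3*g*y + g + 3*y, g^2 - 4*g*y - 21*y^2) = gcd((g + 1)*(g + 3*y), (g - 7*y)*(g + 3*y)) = g + 3*y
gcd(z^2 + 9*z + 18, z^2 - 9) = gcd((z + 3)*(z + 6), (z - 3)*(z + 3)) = z + 3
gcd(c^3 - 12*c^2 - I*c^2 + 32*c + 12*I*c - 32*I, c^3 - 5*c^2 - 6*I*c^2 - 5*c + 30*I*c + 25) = c - I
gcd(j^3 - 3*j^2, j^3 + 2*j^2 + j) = j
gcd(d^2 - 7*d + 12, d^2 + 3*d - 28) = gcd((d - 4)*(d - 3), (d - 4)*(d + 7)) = d - 4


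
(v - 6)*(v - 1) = v^2 - 7*v + 6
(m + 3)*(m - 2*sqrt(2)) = m^2 - 2*sqrt(2)*m + 3*m - 6*sqrt(2)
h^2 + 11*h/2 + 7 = (h + 2)*(h + 7/2)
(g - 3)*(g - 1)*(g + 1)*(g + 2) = g^4 - g^3 - 7*g^2 + g + 6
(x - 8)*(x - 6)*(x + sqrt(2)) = x^3 - 14*x^2 + sqrt(2)*x^2 - 14*sqrt(2)*x + 48*x + 48*sqrt(2)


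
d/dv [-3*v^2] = -6*v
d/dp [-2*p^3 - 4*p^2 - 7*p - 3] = -6*p^2 - 8*p - 7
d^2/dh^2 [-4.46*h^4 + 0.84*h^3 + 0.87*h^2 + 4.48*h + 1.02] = -53.52*h^2 + 5.04*h + 1.74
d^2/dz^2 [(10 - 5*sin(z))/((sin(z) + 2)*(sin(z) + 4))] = 5*(sin(z)^5 - 14*sin(z)^4 - 86*sin(z)^3 - 44*sin(z)^2 + 280*sin(z) + 208)/((sin(z) + 2)^3*(sin(z) + 4)^3)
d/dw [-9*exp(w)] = -9*exp(w)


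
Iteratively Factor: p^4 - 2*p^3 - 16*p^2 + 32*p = (p + 4)*(p^3 - 6*p^2 + 8*p) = p*(p + 4)*(p^2 - 6*p + 8) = p*(p - 2)*(p + 4)*(p - 4)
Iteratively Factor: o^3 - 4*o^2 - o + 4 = (o - 4)*(o^2 - 1) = (o - 4)*(o + 1)*(o - 1)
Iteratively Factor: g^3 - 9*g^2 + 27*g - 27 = (g - 3)*(g^2 - 6*g + 9) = (g - 3)^2*(g - 3)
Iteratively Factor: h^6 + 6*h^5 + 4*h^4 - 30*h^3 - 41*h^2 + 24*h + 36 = (h + 2)*(h^5 + 4*h^4 - 4*h^3 - 22*h^2 + 3*h + 18) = (h - 1)*(h + 2)*(h^4 + 5*h^3 + h^2 - 21*h - 18) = (h - 2)*(h - 1)*(h + 2)*(h^3 + 7*h^2 + 15*h + 9) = (h - 2)*(h - 1)*(h + 2)*(h + 3)*(h^2 + 4*h + 3) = (h - 2)*(h - 1)*(h + 2)*(h + 3)^2*(h + 1)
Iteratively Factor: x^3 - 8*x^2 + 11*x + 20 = (x - 5)*(x^2 - 3*x - 4) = (x - 5)*(x + 1)*(x - 4)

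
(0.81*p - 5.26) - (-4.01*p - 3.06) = 4.82*p - 2.2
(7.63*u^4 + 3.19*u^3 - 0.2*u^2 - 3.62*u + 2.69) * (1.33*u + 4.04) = 10.1479*u^5 + 35.0679*u^4 + 12.6216*u^3 - 5.6226*u^2 - 11.0471*u + 10.8676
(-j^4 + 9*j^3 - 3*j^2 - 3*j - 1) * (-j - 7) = j^5 - 2*j^4 - 60*j^3 + 24*j^2 + 22*j + 7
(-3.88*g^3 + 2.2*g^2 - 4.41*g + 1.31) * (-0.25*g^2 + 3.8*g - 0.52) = 0.97*g^5 - 15.294*g^4 + 11.4801*g^3 - 18.2295*g^2 + 7.2712*g - 0.6812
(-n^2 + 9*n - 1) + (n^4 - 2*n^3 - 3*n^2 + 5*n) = n^4 - 2*n^3 - 4*n^2 + 14*n - 1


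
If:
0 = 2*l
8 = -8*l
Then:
No Solution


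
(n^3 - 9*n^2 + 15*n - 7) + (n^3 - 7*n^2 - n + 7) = 2*n^3 - 16*n^2 + 14*n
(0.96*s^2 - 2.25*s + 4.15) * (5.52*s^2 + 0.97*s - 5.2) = 5.2992*s^4 - 11.4888*s^3 + 15.7335*s^2 + 15.7255*s - 21.58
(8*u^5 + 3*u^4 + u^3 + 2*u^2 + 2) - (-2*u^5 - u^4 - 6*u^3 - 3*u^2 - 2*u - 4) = 10*u^5 + 4*u^4 + 7*u^3 + 5*u^2 + 2*u + 6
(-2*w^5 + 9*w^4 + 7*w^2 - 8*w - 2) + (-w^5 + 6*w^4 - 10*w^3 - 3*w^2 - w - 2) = -3*w^5 + 15*w^4 - 10*w^3 + 4*w^2 - 9*w - 4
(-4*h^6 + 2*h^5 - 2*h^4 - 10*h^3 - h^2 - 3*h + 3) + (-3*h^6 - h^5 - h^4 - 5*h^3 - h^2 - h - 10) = -7*h^6 + h^5 - 3*h^4 - 15*h^3 - 2*h^2 - 4*h - 7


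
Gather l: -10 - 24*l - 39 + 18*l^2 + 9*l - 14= 18*l^2 - 15*l - 63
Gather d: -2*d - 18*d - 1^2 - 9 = -20*d - 10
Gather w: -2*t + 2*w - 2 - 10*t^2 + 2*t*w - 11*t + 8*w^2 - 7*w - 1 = -10*t^2 - 13*t + 8*w^2 + w*(2*t - 5) - 3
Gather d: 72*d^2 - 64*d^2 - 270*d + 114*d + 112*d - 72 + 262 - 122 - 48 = 8*d^2 - 44*d + 20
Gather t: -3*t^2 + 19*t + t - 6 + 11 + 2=-3*t^2 + 20*t + 7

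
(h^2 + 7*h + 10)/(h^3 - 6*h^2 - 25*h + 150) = (h + 2)/(h^2 - 11*h + 30)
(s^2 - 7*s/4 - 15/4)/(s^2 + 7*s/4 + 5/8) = 2*(s - 3)/(2*s + 1)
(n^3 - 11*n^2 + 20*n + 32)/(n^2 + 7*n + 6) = (n^2 - 12*n + 32)/(n + 6)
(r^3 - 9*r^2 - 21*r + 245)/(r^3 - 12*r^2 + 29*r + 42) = (r^2 - 2*r - 35)/(r^2 - 5*r - 6)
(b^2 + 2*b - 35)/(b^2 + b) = (b^2 + 2*b - 35)/(b*(b + 1))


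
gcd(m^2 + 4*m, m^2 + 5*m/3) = m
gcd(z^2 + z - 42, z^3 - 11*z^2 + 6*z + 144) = z - 6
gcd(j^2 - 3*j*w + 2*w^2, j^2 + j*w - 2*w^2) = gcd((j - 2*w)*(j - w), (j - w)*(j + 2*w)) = -j + w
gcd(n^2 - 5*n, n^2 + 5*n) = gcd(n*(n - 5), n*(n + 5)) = n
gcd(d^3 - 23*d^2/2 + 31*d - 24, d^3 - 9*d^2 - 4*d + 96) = d - 8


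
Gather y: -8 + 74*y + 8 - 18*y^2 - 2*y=-18*y^2 + 72*y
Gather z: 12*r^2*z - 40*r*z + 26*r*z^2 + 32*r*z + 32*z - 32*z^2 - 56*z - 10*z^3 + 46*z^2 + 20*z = -10*z^3 + z^2*(26*r + 14) + z*(12*r^2 - 8*r - 4)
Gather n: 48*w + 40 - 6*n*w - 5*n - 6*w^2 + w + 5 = n*(-6*w - 5) - 6*w^2 + 49*w + 45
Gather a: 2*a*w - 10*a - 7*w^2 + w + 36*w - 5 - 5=a*(2*w - 10) - 7*w^2 + 37*w - 10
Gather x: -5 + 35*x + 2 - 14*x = 21*x - 3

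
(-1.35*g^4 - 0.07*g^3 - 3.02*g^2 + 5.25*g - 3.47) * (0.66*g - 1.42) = -0.891*g^5 + 1.8708*g^4 - 1.8938*g^3 + 7.7534*g^2 - 9.7452*g + 4.9274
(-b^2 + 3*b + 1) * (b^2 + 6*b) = -b^4 - 3*b^3 + 19*b^2 + 6*b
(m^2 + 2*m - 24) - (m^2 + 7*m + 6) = -5*m - 30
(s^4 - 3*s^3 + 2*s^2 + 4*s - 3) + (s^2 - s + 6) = s^4 - 3*s^3 + 3*s^2 + 3*s + 3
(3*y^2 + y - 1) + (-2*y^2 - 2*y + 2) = y^2 - y + 1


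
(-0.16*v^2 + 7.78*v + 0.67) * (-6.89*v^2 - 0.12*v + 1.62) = 1.1024*v^4 - 53.585*v^3 - 5.8091*v^2 + 12.5232*v + 1.0854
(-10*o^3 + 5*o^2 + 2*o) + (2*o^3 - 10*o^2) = -8*o^3 - 5*o^2 + 2*o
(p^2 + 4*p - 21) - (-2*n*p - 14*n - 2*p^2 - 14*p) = 2*n*p + 14*n + 3*p^2 + 18*p - 21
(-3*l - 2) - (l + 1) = -4*l - 3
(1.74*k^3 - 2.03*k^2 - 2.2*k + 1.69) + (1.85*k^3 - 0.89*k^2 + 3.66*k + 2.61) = 3.59*k^3 - 2.92*k^2 + 1.46*k + 4.3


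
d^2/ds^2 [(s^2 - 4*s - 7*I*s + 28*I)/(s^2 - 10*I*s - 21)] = 2*(-4 + 3*I)/(s^3 - 9*I*s^2 - 27*s + 27*I)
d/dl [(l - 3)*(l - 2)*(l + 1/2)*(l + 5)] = 4*l^3 + 3*l^2/2 - 38*l + 41/2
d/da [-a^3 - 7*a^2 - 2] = a*(-3*a - 14)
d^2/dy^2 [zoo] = 0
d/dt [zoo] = 0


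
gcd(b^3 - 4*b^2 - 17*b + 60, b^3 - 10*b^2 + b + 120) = b - 5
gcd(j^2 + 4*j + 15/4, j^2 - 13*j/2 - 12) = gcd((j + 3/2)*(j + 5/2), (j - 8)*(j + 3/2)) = j + 3/2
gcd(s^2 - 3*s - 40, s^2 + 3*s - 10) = s + 5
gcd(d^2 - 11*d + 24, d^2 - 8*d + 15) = d - 3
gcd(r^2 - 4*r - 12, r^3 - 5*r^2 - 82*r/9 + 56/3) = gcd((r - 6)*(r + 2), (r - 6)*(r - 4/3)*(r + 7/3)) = r - 6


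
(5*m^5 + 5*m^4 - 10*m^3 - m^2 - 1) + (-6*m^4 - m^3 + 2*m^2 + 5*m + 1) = 5*m^5 - m^4 - 11*m^3 + m^2 + 5*m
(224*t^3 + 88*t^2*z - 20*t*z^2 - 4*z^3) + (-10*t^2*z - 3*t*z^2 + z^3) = 224*t^3 + 78*t^2*z - 23*t*z^2 - 3*z^3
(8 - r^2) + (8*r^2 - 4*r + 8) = 7*r^2 - 4*r + 16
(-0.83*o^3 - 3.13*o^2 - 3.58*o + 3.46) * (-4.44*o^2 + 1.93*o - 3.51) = 3.6852*o^5 + 12.2953*o^4 + 12.7676*o^3 - 11.2855*o^2 + 19.2436*o - 12.1446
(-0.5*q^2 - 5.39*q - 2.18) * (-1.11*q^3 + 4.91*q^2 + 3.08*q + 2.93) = 0.555*q^5 + 3.5279*q^4 - 25.5851*q^3 - 28.77*q^2 - 22.5071*q - 6.3874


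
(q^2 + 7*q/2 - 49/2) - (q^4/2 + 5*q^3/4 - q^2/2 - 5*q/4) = -q^4/2 - 5*q^3/4 + 3*q^2/2 + 19*q/4 - 49/2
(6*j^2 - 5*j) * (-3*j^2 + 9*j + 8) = -18*j^4 + 69*j^3 + 3*j^2 - 40*j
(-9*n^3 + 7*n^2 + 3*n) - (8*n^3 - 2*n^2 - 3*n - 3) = -17*n^3 + 9*n^2 + 6*n + 3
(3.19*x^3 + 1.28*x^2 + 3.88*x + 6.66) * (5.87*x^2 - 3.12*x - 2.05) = 18.7253*x^5 - 2.4392*x^4 + 12.2425*x^3 + 24.3646*x^2 - 28.7332*x - 13.653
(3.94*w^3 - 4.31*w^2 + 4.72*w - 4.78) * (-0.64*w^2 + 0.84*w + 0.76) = -2.5216*w^5 + 6.068*w^4 - 3.6468*w^3 + 3.7484*w^2 - 0.428*w - 3.6328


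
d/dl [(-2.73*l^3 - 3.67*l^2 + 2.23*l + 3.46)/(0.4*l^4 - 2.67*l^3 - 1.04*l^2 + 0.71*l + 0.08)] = (1.092*l^6 + 2.936*l^5 - 9.6357*l^4 + 2.4956*l^3 + 26.7729*l^2 + 6.6096*l - 2.2782)/(0.16*l^8 - 2.136*l^7 + 6.2969*l^6 + 6.1216*l^5 - 2.6458*l^4 - 1.904*l^3 + 0.3377*l^2 + 0.1136*l + 0.0064)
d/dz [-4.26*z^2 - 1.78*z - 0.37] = -8.52*z - 1.78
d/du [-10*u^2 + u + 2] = 1 - 20*u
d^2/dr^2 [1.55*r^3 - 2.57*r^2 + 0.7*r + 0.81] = 9.3*r - 5.14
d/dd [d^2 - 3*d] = 2*d - 3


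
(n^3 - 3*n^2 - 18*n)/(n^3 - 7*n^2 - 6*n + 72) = n/(n - 4)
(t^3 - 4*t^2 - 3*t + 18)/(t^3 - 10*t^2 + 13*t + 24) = (t^2 - t - 6)/(t^2 - 7*t - 8)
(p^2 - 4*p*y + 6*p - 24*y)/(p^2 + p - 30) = (p - 4*y)/(p - 5)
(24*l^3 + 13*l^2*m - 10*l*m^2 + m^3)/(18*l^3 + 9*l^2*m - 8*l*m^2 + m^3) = (8*l - m)/(6*l - m)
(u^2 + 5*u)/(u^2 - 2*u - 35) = u/(u - 7)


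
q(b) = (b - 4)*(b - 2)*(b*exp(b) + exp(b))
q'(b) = (b - 4)*(b - 2)*(b*exp(b) + 2*exp(b)) + (b - 4)*(b*exp(b) + exp(b)) + (b - 2)*(b*exp(b) + exp(b)) = (b^3 - 2*b^2 - 8*b + 10)*exp(b)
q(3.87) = -56.76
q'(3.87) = 337.84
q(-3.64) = -2.99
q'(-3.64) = -0.93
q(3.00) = -80.34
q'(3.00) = -100.43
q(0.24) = 10.43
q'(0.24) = 10.14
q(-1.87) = -3.05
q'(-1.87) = 1.76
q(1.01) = 16.34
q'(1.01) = 2.50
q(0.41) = 12.13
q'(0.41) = 9.72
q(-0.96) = 0.22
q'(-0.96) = 5.73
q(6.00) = 22592.01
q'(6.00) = 42763.45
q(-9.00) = -0.14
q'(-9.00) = -0.10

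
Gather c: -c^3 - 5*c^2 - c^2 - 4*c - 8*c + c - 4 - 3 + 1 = -c^3 - 6*c^2 - 11*c - 6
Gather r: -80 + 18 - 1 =-63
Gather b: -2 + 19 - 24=-7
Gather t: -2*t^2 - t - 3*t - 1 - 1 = -2*t^2 - 4*t - 2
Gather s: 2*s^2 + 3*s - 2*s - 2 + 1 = 2*s^2 + s - 1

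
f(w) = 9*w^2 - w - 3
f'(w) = 18*w - 1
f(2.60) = 55.24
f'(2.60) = 45.80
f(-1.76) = 26.64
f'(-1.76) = -32.68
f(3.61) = 110.68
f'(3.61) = 63.98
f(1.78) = 23.74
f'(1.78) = 31.04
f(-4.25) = 163.81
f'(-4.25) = -77.50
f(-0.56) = 0.38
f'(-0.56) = -11.08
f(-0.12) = -2.75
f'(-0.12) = -3.16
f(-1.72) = 25.35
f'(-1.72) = -31.96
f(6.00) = 315.00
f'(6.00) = 107.00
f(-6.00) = 327.00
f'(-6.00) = -109.00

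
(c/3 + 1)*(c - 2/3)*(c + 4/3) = c^3/3 + 11*c^2/9 + 10*c/27 - 8/9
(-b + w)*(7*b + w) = -7*b^2 + 6*b*w + w^2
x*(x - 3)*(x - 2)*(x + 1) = x^4 - 4*x^3 + x^2 + 6*x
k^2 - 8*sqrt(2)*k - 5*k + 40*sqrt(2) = (k - 5)*(k - 8*sqrt(2))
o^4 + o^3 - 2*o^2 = o^2*(o - 1)*(o + 2)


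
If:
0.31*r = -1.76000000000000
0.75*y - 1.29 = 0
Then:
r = -5.68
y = 1.72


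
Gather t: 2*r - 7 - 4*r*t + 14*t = 2*r + t*(14 - 4*r) - 7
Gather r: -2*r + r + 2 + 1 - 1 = 2 - r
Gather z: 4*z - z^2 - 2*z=-z^2 + 2*z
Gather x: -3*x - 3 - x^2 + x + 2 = -x^2 - 2*x - 1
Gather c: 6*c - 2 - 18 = 6*c - 20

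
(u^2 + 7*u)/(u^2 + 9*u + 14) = u/(u + 2)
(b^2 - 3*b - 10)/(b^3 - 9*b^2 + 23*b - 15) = (b + 2)/(b^2 - 4*b + 3)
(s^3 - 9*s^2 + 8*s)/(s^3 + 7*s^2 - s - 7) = s*(s - 8)/(s^2 + 8*s + 7)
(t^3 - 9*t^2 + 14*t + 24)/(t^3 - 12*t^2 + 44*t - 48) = (t + 1)/(t - 2)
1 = 1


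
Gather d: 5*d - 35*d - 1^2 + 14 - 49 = -30*d - 36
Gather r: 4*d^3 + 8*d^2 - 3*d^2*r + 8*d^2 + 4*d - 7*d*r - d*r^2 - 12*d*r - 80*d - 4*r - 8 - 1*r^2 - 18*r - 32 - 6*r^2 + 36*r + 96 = 4*d^3 + 16*d^2 - 76*d + r^2*(-d - 7) + r*(-3*d^2 - 19*d + 14) + 56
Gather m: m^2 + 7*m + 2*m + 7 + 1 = m^2 + 9*m + 8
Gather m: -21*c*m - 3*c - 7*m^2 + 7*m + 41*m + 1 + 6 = -3*c - 7*m^2 + m*(48 - 21*c) + 7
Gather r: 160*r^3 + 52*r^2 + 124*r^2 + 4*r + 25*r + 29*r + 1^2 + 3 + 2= 160*r^3 + 176*r^2 + 58*r + 6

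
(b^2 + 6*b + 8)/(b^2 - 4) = (b + 4)/(b - 2)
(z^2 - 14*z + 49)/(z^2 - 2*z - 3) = (-z^2 + 14*z - 49)/(-z^2 + 2*z + 3)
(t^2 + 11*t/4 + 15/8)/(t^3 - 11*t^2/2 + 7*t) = (8*t^2 + 22*t + 15)/(4*t*(2*t^2 - 11*t + 14))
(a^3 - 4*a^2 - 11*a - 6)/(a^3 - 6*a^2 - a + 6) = (a + 1)/(a - 1)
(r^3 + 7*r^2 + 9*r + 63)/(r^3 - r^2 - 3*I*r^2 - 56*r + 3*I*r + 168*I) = (r + 3*I)/(r - 8)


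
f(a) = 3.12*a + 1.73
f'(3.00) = 3.12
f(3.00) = 11.09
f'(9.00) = 3.12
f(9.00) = 29.81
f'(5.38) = 3.12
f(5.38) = 18.52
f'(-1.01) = 3.12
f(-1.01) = -1.42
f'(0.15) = 3.12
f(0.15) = 2.20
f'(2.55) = 3.12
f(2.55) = 9.69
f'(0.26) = 3.12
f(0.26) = 2.54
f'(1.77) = 3.12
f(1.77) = 7.25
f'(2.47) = 3.12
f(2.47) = 9.44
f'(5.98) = 3.12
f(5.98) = 20.39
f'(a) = 3.12000000000000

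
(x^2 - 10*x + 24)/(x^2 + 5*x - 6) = (x^2 - 10*x + 24)/(x^2 + 5*x - 6)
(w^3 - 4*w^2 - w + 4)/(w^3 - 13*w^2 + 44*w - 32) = (w + 1)/(w - 8)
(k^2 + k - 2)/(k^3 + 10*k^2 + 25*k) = (k^2 + k - 2)/(k*(k^2 + 10*k + 25))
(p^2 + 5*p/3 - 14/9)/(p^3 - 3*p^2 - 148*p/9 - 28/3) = (3*p - 2)/(3*p^2 - 16*p - 12)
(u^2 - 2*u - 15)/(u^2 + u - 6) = (u - 5)/(u - 2)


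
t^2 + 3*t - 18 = (t - 3)*(t + 6)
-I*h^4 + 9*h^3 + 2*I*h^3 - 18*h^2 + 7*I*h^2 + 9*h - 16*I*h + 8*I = (h - 1)*(h + I)*(h + 8*I)*(-I*h + I)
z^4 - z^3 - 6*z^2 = z^2*(z - 3)*(z + 2)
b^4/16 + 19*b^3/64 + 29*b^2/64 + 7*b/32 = b*(b/4 + 1/4)*(b/4 + 1/2)*(b + 7/4)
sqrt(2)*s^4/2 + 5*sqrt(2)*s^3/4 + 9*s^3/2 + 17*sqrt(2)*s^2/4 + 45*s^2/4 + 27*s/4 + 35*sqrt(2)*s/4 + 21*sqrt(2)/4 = (s + 1)*(s + 3/2)*(s + 7*sqrt(2)/2)*(sqrt(2)*s/2 + 1)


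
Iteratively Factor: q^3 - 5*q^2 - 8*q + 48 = (q - 4)*(q^2 - q - 12) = (q - 4)^2*(q + 3)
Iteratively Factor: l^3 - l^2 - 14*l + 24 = (l + 4)*(l^2 - 5*l + 6) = (l - 3)*(l + 4)*(l - 2)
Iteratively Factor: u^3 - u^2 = (u - 1)*(u^2) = u*(u - 1)*(u)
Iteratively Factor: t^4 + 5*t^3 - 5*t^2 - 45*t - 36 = (t - 3)*(t^3 + 8*t^2 + 19*t + 12) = (t - 3)*(t + 1)*(t^2 + 7*t + 12) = (t - 3)*(t + 1)*(t + 4)*(t + 3)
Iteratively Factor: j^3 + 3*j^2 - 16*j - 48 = (j + 3)*(j^2 - 16) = (j + 3)*(j + 4)*(j - 4)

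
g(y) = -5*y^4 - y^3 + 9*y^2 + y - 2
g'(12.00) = -34775.00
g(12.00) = -104102.00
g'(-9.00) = 14176.00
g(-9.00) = -31358.00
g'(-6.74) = 5867.04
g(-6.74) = -9612.04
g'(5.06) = -2575.82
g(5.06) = -3173.78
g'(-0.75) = -5.75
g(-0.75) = 1.15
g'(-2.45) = 233.02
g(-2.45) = -115.87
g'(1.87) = -106.61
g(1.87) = -36.34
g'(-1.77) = 70.65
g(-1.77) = -19.10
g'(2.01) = -137.35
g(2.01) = -53.36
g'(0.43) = 6.60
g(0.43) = -0.16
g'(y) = -20*y^3 - 3*y^2 + 18*y + 1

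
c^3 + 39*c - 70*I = (c - 5*I)*(c - 2*I)*(c + 7*I)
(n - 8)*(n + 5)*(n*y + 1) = n^3*y - 3*n^2*y + n^2 - 40*n*y - 3*n - 40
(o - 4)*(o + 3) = o^2 - o - 12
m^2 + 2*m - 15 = (m - 3)*(m + 5)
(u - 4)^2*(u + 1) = u^3 - 7*u^2 + 8*u + 16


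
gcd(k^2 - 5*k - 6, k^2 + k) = k + 1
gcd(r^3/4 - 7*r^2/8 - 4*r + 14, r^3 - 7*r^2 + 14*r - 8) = r - 4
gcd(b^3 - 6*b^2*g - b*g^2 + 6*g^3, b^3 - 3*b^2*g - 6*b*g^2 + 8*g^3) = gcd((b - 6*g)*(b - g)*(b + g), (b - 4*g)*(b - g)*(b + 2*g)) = b - g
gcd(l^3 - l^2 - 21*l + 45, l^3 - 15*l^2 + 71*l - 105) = l - 3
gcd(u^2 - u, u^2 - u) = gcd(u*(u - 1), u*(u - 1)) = u^2 - u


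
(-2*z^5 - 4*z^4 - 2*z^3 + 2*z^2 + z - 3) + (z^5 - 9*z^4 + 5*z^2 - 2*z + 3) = -z^5 - 13*z^4 - 2*z^3 + 7*z^2 - z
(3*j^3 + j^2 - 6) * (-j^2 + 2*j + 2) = -3*j^5 + 5*j^4 + 8*j^3 + 8*j^2 - 12*j - 12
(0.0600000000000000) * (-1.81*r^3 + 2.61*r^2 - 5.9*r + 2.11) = -0.1086*r^3 + 0.1566*r^2 - 0.354*r + 0.1266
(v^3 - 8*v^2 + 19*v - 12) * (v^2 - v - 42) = v^5 - 9*v^4 - 15*v^3 + 305*v^2 - 786*v + 504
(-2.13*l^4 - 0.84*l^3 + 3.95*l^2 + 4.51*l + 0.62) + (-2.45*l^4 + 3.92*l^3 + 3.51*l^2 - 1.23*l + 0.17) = -4.58*l^4 + 3.08*l^3 + 7.46*l^2 + 3.28*l + 0.79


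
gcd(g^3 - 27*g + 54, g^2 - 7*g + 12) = g - 3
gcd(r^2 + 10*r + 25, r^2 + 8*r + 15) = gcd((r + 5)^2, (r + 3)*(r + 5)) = r + 5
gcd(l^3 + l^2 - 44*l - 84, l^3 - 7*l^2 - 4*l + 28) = l^2 - 5*l - 14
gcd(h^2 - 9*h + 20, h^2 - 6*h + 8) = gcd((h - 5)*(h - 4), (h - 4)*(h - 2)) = h - 4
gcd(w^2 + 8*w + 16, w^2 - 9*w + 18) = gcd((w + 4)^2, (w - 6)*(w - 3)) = 1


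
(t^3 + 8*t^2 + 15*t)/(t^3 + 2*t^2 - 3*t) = (t + 5)/(t - 1)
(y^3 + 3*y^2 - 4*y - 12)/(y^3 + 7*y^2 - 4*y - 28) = (y + 3)/(y + 7)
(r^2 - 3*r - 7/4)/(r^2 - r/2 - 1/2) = (r - 7/2)/(r - 1)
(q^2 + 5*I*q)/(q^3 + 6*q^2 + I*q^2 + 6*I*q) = (q + 5*I)/(q^2 + q*(6 + I) + 6*I)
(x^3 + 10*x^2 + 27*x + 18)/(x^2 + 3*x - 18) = (x^2 + 4*x + 3)/(x - 3)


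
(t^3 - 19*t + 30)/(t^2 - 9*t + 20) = (t^3 - 19*t + 30)/(t^2 - 9*t + 20)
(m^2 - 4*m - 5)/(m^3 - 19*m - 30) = (m + 1)/(m^2 + 5*m + 6)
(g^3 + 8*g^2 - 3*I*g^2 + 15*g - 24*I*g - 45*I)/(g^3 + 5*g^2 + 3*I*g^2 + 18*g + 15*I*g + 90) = (g + 3)/(g + 6*I)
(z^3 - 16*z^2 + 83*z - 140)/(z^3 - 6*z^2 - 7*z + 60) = (z - 7)/(z + 3)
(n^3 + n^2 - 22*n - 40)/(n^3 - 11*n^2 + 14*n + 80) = (n + 4)/(n - 8)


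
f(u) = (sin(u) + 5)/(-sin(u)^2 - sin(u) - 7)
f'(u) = (2*sin(u)*cos(u) + cos(u))*(sin(u) + 5)/(-sin(u)^2 - sin(u) - 7)^2 + cos(u)/(-sin(u)^2 - sin(u) - 7) = (sin(u)^2 + 10*sin(u) - 2)*cos(u)/(sin(u)^2 + sin(u) + 7)^2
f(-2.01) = -0.59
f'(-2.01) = 0.09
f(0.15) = -0.72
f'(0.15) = -0.01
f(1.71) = -0.67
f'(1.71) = -0.02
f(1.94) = -0.67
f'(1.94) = -0.04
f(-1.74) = -0.57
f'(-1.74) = 0.04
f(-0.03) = -0.71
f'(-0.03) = -0.05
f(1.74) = -0.67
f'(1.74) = -0.02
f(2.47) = -0.70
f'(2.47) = -0.06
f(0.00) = -0.71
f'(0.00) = -0.04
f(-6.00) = -0.72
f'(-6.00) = 0.02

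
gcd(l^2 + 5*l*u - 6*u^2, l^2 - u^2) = -l + u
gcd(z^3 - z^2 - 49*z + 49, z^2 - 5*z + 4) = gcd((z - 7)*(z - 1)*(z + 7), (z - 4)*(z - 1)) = z - 1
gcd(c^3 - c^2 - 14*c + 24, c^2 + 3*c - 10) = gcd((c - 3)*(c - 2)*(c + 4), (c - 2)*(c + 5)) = c - 2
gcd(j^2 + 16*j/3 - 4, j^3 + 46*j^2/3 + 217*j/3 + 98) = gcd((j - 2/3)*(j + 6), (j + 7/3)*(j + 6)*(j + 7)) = j + 6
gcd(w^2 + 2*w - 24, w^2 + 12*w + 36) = w + 6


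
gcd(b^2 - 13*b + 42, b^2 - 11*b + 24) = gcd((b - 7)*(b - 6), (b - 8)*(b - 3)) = 1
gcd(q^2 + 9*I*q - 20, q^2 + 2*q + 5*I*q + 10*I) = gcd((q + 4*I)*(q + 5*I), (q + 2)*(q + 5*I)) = q + 5*I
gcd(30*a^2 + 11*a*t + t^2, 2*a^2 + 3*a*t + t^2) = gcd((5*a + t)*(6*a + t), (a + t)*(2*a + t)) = 1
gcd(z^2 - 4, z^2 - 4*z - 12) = z + 2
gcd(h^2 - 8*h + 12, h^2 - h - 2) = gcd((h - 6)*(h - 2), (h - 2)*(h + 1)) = h - 2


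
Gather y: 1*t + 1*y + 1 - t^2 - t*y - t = -t^2 + y*(1 - t) + 1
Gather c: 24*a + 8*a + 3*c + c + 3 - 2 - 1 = 32*a + 4*c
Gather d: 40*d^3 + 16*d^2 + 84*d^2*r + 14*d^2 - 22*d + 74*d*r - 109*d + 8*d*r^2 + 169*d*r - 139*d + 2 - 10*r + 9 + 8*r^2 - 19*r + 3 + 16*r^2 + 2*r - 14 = 40*d^3 + d^2*(84*r + 30) + d*(8*r^2 + 243*r - 270) + 24*r^2 - 27*r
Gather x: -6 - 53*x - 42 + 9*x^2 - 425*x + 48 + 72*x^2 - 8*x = 81*x^2 - 486*x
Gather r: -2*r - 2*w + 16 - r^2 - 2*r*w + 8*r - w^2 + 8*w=-r^2 + r*(6 - 2*w) - w^2 + 6*w + 16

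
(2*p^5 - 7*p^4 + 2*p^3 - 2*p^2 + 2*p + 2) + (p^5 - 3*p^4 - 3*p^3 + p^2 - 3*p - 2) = 3*p^5 - 10*p^4 - p^3 - p^2 - p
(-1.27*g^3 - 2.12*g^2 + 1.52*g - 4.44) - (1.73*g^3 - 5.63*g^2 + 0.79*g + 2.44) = -3.0*g^3 + 3.51*g^2 + 0.73*g - 6.88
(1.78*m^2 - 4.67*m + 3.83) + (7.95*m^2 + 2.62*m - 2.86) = 9.73*m^2 - 2.05*m + 0.97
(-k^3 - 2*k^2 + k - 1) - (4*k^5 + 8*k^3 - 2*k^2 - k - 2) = -4*k^5 - 9*k^3 + 2*k + 1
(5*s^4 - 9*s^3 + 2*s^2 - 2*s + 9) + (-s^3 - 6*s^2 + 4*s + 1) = 5*s^4 - 10*s^3 - 4*s^2 + 2*s + 10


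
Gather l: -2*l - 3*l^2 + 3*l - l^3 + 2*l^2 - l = -l^3 - l^2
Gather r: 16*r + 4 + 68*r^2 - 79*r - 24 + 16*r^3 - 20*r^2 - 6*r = 16*r^3 + 48*r^2 - 69*r - 20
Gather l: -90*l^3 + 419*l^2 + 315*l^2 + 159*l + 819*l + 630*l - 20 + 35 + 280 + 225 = -90*l^3 + 734*l^2 + 1608*l + 520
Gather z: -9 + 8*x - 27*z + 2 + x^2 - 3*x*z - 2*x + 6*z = x^2 + 6*x + z*(-3*x - 21) - 7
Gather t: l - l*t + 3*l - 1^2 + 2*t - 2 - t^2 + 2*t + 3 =4*l - t^2 + t*(4 - l)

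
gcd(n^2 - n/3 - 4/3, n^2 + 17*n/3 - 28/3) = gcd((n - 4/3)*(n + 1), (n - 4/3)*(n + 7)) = n - 4/3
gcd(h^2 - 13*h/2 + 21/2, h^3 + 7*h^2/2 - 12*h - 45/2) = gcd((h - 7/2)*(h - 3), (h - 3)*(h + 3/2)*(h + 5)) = h - 3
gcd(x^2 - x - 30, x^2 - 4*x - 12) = x - 6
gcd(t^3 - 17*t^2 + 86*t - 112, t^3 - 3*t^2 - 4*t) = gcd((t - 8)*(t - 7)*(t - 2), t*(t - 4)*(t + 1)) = 1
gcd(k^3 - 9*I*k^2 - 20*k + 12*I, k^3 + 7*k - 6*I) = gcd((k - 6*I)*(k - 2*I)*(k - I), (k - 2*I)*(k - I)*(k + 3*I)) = k^2 - 3*I*k - 2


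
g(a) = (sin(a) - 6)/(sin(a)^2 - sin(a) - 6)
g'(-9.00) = 0.53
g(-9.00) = 1.18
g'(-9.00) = 0.53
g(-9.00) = 1.18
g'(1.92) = 0.01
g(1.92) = 0.84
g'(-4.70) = 0.00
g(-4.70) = 0.83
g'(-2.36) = 0.65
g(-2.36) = 1.40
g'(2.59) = 0.13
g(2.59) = 0.88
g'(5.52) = -0.64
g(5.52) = 1.39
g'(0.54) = -0.13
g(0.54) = 0.88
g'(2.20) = 0.05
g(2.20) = 0.84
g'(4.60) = 0.17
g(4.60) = 1.74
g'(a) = (-2*sin(a)*cos(a) + cos(a))*(sin(a) - 6)/(sin(a)^2 - sin(a) - 6)^2 + cos(a)/(sin(a)^2 - sin(a) - 6) = (12*sin(a) + cos(a)^2 - 13)*cos(a)/(sin(a) + cos(a)^2 + 5)^2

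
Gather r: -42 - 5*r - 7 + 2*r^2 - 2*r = 2*r^2 - 7*r - 49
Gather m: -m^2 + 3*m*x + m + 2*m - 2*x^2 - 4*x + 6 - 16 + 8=-m^2 + m*(3*x + 3) - 2*x^2 - 4*x - 2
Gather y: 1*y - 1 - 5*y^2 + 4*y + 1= -5*y^2 + 5*y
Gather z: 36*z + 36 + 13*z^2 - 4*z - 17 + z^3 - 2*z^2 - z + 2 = z^3 + 11*z^2 + 31*z + 21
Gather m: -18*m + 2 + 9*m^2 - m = 9*m^2 - 19*m + 2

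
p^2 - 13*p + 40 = (p - 8)*(p - 5)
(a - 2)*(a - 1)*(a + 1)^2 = a^4 - a^3 - 3*a^2 + a + 2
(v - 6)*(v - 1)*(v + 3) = v^3 - 4*v^2 - 15*v + 18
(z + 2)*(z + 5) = z^2 + 7*z + 10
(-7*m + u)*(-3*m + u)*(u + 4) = 21*m^2*u + 84*m^2 - 10*m*u^2 - 40*m*u + u^3 + 4*u^2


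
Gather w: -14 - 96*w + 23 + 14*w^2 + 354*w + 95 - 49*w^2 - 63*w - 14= -35*w^2 + 195*w + 90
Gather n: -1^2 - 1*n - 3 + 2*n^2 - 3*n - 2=2*n^2 - 4*n - 6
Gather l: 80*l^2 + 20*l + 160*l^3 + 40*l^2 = 160*l^3 + 120*l^2 + 20*l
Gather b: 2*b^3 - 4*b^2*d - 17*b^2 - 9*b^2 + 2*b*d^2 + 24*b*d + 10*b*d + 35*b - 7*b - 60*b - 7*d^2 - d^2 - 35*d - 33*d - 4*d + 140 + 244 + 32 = 2*b^3 + b^2*(-4*d - 26) + b*(2*d^2 + 34*d - 32) - 8*d^2 - 72*d + 416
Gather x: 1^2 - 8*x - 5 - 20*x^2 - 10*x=-20*x^2 - 18*x - 4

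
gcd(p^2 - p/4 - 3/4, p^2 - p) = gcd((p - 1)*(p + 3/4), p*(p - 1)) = p - 1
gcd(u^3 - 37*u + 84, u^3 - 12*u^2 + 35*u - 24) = u - 3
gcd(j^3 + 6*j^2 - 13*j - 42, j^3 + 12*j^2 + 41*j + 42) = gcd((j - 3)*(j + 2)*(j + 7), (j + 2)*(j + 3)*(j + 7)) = j^2 + 9*j + 14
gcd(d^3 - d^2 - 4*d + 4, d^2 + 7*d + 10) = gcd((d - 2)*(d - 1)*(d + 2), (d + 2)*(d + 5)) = d + 2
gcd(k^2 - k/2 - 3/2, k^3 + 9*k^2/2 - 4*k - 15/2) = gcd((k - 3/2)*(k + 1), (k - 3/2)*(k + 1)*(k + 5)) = k^2 - k/2 - 3/2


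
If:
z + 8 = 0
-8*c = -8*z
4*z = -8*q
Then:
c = -8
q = 4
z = -8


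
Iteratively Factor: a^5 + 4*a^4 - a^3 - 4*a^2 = (a - 1)*(a^4 + 5*a^3 + 4*a^2) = (a - 1)*(a + 1)*(a^3 + 4*a^2) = a*(a - 1)*(a + 1)*(a^2 + 4*a) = a*(a - 1)*(a + 1)*(a + 4)*(a)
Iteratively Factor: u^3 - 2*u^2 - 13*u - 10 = (u - 5)*(u^2 + 3*u + 2) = (u - 5)*(u + 2)*(u + 1)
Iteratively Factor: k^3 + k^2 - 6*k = (k)*(k^2 + k - 6) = k*(k + 3)*(k - 2)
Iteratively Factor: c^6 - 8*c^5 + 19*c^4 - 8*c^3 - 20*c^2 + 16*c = (c - 4)*(c^5 - 4*c^4 + 3*c^3 + 4*c^2 - 4*c) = c*(c - 4)*(c^4 - 4*c^3 + 3*c^2 + 4*c - 4) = c*(c - 4)*(c + 1)*(c^3 - 5*c^2 + 8*c - 4) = c*(c - 4)*(c - 2)*(c + 1)*(c^2 - 3*c + 2) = c*(c - 4)*(c - 2)*(c - 1)*(c + 1)*(c - 2)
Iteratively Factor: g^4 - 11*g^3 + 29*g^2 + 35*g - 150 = (g - 5)*(g^3 - 6*g^2 - g + 30) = (g - 5)*(g + 2)*(g^2 - 8*g + 15) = (g - 5)^2*(g + 2)*(g - 3)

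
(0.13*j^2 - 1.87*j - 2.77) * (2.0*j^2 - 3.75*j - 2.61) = 0.26*j^4 - 4.2275*j^3 + 1.1332*j^2 + 15.2682*j + 7.2297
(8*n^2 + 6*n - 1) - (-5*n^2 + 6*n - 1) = 13*n^2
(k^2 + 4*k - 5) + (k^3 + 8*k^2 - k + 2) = k^3 + 9*k^2 + 3*k - 3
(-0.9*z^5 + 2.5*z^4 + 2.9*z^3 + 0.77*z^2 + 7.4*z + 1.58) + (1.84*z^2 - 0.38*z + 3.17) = -0.9*z^5 + 2.5*z^4 + 2.9*z^3 + 2.61*z^2 + 7.02*z + 4.75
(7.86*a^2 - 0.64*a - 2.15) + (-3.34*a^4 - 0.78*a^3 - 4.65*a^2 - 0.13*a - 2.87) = -3.34*a^4 - 0.78*a^3 + 3.21*a^2 - 0.77*a - 5.02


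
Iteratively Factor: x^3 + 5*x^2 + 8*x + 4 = (x + 2)*(x^2 + 3*x + 2) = (x + 1)*(x + 2)*(x + 2)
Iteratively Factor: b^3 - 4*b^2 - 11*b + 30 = (b + 3)*(b^2 - 7*b + 10) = (b - 5)*(b + 3)*(b - 2)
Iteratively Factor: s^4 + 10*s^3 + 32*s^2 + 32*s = (s)*(s^3 + 10*s^2 + 32*s + 32) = s*(s + 4)*(s^2 + 6*s + 8) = s*(s + 4)^2*(s + 2)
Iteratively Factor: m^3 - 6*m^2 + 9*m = (m - 3)*(m^2 - 3*m) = (m - 3)^2*(m)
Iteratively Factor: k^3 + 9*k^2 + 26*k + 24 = (k + 3)*(k^2 + 6*k + 8) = (k + 3)*(k + 4)*(k + 2)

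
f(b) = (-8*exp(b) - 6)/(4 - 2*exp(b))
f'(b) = -8*exp(b)/(4 - 2*exp(b)) + 2*(-8*exp(b) - 6)*exp(b)/(4 - 2*exp(b))^2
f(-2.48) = -1.74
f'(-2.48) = -0.25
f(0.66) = -164.69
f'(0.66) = -5005.30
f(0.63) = -85.88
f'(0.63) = -1378.83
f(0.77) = 72.85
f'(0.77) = -930.74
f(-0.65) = -3.44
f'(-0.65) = -2.63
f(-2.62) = -1.71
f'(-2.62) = -0.22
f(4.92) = 4.08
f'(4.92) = -0.08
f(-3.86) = -1.56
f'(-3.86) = -0.06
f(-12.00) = -1.50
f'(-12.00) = 0.00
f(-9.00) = -1.50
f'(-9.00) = 0.00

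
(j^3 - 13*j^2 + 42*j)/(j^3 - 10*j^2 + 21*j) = (j - 6)/(j - 3)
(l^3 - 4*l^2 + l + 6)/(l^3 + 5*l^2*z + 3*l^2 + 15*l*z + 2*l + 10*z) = (l^2 - 5*l + 6)/(l^2 + 5*l*z + 2*l + 10*z)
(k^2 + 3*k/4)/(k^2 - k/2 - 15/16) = 4*k/(4*k - 5)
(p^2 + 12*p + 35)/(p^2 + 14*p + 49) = (p + 5)/(p + 7)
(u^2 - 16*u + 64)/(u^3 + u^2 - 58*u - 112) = (u - 8)/(u^2 + 9*u + 14)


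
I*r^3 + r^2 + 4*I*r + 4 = (r - 2*I)*(r + 2*I)*(I*r + 1)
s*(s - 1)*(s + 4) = s^3 + 3*s^2 - 4*s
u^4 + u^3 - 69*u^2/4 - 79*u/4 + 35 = (u - 4)*(u - 1)*(u + 5/2)*(u + 7/2)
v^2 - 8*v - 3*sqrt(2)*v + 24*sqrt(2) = (v - 8)*(v - 3*sqrt(2))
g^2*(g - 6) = g^3 - 6*g^2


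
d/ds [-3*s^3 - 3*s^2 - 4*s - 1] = -9*s^2 - 6*s - 4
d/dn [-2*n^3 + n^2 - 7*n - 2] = -6*n^2 + 2*n - 7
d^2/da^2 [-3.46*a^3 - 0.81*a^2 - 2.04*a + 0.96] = -20.76*a - 1.62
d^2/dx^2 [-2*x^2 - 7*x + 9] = -4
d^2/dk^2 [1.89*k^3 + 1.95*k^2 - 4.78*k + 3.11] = 11.34*k + 3.9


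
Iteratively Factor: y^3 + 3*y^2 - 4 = (y + 2)*(y^2 + y - 2) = (y - 1)*(y + 2)*(y + 2)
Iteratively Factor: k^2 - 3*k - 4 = (k + 1)*(k - 4)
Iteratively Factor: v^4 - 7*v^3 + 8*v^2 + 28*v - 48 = (v - 3)*(v^3 - 4*v^2 - 4*v + 16) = (v - 3)*(v + 2)*(v^2 - 6*v + 8) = (v - 4)*(v - 3)*(v + 2)*(v - 2)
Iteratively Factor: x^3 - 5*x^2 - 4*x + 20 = (x - 5)*(x^2 - 4) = (x - 5)*(x - 2)*(x + 2)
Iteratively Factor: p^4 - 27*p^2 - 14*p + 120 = (p - 5)*(p^3 + 5*p^2 - 2*p - 24) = (p - 5)*(p - 2)*(p^2 + 7*p + 12) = (p - 5)*(p - 2)*(p + 3)*(p + 4)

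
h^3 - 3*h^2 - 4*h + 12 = (h - 3)*(h - 2)*(h + 2)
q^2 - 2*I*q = q*(q - 2*I)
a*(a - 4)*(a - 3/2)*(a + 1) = a^4 - 9*a^3/2 + a^2/2 + 6*a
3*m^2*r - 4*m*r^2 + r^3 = r*(-3*m + r)*(-m + r)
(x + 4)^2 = x^2 + 8*x + 16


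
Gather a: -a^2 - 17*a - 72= -a^2 - 17*a - 72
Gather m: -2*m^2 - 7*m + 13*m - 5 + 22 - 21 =-2*m^2 + 6*m - 4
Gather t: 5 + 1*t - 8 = t - 3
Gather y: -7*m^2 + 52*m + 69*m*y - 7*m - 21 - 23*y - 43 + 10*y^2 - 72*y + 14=-7*m^2 + 45*m + 10*y^2 + y*(69*m - 95) - 50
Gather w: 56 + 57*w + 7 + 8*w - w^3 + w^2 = -w^3 + w^2 + 65*w + 63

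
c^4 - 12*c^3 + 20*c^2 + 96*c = c*(c - 8)*(c - 6)*(c + 2)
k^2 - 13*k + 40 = (k - 8)*(k - 5)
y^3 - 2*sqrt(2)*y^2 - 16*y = y*(y - 4*sqrt(2))*(y + 2*sqrt(2))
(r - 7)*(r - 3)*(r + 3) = r^3 - 7*r^2 - 9*r + 63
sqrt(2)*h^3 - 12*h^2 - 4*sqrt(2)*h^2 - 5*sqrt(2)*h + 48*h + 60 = (h - 5)*(h - 6*sqrt(2))*(sqrt(2)*h + sqrt(2))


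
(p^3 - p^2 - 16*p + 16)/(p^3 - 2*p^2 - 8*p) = (p^2 + 3*p - 4)/(p*(p + 2))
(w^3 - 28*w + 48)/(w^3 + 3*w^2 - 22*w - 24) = (w - 2)/(w + 1)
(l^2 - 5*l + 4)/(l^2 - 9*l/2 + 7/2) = 2*(l - 4)/(2*l - 7)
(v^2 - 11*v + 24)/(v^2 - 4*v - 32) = (v - 3)/(v + 4)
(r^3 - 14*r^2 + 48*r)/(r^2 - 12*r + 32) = r*(r - 6)/(r - 4)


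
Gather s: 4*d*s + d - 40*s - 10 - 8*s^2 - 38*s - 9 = d - 8*s^2 + s*(4*d - 78) - 19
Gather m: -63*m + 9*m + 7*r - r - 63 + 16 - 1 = -54*m + 6*r - 48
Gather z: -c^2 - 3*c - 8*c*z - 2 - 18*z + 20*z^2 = -c^2 - 3*c + 20*z^2 + z*(-8*c - 18) - 2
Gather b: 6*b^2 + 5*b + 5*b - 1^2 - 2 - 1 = 6*b^2 + 10*b - 4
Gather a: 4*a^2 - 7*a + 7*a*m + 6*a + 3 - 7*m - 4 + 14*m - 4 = 4*a^2 + a*(7*m - 1) + 7*m - 5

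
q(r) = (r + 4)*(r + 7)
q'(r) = 2*r + 11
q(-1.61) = 12.88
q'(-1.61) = 7.78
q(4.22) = 92.23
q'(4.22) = 19.44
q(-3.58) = 1.44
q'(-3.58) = 3.84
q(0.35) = 31.97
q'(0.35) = 11.70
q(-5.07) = -2.07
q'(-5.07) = 0.86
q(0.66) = 35.70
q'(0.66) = 12.32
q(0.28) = 31.16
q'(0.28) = 11.56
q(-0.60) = 21.76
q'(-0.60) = 9.80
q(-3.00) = 4.00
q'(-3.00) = 5.00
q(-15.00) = 88.00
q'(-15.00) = -19.00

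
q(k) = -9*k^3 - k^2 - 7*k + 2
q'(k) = -27*k^2 - 2*k - 7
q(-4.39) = 774.90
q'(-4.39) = -518.57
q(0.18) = 0.66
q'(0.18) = -8.23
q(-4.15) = 657.09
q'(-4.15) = -463.71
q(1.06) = -17.26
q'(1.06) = -39.46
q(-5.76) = 1729.07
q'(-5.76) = -891.28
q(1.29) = -28.01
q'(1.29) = -54.51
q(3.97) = -604.69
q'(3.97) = -440.48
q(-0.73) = 10.08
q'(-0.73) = -19.93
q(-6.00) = 1952.00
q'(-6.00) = -967.00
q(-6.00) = 1952.00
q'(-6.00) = -967.00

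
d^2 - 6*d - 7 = (d - 7)*(d + 1)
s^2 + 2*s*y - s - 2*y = (s - 1)*(s + 2*y)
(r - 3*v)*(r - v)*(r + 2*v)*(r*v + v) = r^4*v - 2*r^3*v^2 + r^3*v - 5*r^2*v^3 - 2*r^2*v^2 + 6*r*v^4 - 5*r*v^3 + 6*v^4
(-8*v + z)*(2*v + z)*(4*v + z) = -64*v^3 - 40*v^2*z - 2*v*z^2 + z^3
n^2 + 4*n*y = n*(n + 4*y)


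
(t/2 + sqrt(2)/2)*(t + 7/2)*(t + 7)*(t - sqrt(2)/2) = t^4/2 + sqrt(2)*t^3/4 + 21*t^3/4 + 21*sqrt(2)*t^2/8 + 47*t^2/4 - 21*t/4 + 49*sqrt(2)*t/8 - 49/4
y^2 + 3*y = y*(y + 3)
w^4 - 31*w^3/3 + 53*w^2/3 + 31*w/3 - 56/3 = (w - 8)*(w - 7/3)*(w - 1)*(w + 1)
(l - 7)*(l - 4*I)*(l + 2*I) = l^3 - 7*l^2 - 2*I*l^2 + 8*l + 14*I*l - 56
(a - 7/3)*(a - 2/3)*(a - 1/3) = a^3 - 10*a^2/3 + 23*a/9 - 14/27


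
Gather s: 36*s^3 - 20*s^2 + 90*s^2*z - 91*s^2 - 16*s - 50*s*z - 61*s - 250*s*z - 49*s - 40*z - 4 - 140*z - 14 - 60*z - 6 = 36*s^3 + s^2*(90*z - 111) + s*(-300*z - 126) - 240*z - 24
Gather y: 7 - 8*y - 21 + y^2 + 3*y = y^2 - 5*y - 14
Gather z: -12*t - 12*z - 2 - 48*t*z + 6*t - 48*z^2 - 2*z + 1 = -6*t - 48*z^2 + z*(-48*t - 14) - 1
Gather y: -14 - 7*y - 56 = -7*y - 70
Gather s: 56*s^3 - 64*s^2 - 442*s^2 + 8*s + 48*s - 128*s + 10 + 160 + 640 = 56*s^3 - 506*s^2 - 72*s + 810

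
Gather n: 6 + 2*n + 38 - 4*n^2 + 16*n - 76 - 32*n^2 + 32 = -36*n^2 + 18*n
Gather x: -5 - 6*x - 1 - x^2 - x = -x^2 - 7*x - 6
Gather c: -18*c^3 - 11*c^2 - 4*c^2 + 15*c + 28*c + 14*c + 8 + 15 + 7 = -18*c^3 - 15*c^2 + 57*c + 30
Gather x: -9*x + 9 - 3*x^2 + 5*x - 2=-3*x^2 - 4*x + 7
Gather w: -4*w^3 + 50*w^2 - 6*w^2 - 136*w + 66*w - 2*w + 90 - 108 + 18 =-4*w^3 + 44*w^2 - 72*w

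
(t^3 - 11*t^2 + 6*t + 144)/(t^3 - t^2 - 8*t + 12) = (t^2 - 14*t + 48)/(t^2 - 4*t + 4)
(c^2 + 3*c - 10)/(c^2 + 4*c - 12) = (c + 5)/(c + 6)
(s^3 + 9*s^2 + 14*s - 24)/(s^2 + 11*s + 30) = (s^2 + 3*s - 4)/(s + 5)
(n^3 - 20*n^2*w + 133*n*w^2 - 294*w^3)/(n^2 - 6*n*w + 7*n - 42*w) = (n^2 - 14*n*w + 49*w^2)/(n + 7)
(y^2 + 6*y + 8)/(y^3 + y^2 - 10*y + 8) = (y + 2)/(y^2 - 3*y + 2)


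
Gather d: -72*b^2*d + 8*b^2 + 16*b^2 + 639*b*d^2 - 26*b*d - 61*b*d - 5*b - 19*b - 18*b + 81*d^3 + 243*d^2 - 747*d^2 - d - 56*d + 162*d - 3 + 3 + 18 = 24*b^2 - 42*b + 81*d^3 + d^2*(639*b - 504) + d*(-72*b^2 - 87*b + 105) + 18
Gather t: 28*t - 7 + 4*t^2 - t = 4*t^2 + 27*t - 7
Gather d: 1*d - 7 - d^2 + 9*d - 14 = -d^2 + 10*d - 21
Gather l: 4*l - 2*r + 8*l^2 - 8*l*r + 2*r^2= 8*l^2 + l*(4 - 8*r) + 2*r^2 - 2*r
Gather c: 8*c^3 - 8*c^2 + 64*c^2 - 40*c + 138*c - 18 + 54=8*c^3 + 56*c^2 + 98*c + 36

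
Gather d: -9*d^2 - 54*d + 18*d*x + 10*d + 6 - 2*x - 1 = -9*d^2 + d*(18*x - 44) - 2*x + 5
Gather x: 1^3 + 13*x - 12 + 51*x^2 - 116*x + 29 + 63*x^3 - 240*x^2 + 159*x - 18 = 63*x^3 - 189*x^2 + 56*x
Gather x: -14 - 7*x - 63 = -7*x - 77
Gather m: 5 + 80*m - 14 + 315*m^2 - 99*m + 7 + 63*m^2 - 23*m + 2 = 378*m^2 - 42*m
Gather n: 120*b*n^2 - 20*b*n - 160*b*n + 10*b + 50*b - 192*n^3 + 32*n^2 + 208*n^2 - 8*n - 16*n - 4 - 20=60*b - 192*n^3 + n^2*(120*b + 240) + n*(-180*b - 24) - 24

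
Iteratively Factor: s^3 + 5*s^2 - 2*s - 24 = (s - 2)*(s^2 + 7*s + 12) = (s - 2)*(s + 3)*(s + 4)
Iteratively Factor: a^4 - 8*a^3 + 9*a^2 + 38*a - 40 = (a - 1)*(a^3 - 7*a^2 + 2*a + 40) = (a - 1)*(a + 2)*(a^2 - 9*a + 20) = (a - 4)*(a - 1)*(a + 2)*(a - 5)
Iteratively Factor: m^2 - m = (m)*(m - 1)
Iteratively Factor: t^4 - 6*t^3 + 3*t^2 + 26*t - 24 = (t + 2)*(t^3 - 8*t^2 + 19*t - 12) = (t - 4)*(t + 2)*(t^2 - 4*t + 3) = (t - 4)*(t - 3)*(t + 2)*(t - 1)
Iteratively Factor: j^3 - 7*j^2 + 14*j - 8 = (j - 2)*(j^2 - 5*j + 4) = (j - 4)*(j - 2)*(j - 1)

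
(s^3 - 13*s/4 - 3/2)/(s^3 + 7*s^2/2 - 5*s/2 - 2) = (s^2 - s/2 - 3)/(s^2 + 3*s - 4)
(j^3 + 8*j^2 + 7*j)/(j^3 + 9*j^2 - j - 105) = j*(j + 1)/(j^2 + 2*j - 15)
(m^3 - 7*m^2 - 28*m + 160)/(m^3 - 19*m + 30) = (m^2 - 12*m + 32)/(m^2 - 5*m + 6)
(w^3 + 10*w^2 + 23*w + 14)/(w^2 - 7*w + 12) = (w^3 + 10*w^2 + 23*w + 14)/(w^2 - 7*w + 12)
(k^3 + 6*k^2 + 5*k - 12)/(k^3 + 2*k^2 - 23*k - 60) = (k - 1)/(k - 5)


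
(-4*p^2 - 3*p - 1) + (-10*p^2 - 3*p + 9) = -14*p^2 - 6*p + 8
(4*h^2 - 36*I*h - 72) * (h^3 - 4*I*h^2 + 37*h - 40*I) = 4*h^5 - 52*I*h^4 - 68*h^3 - 1204*I*h^2 - 4104*h + 2880*I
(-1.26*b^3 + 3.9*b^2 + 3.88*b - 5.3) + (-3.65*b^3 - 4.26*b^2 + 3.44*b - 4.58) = -4.91*b^3 - 0.36*b^2 + 7.32*b - 9.88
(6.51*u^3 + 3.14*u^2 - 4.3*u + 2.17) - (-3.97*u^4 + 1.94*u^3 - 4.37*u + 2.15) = 3.97*u^4 + 4.57*u^3 + 3.14*u^2 + 0.0700000000000003*u + 0.02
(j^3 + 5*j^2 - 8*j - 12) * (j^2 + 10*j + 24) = j^5 + 15*j^4 + 66*j^3 + 28*j^2 - 312*j - 288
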